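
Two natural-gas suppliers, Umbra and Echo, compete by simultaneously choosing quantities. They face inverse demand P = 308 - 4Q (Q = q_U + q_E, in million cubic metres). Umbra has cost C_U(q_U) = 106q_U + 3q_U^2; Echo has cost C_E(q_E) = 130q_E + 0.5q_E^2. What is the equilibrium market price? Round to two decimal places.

Umbra's profit: π_U = (308 - 4Q)q_U - (106q_U + 3q_U²). Setting ∂π_U/∂q_U = 0: 202 - 14q_U - 4(q_E) = 0.
Echo's first-order condition: 178 - 9q_E - 4(q_U) = 0.
Rearranging gives the reaction functions q_U = (202 - 4q_E)/14 and q_E = (178 - 4q_U)/9.
Substituting one into the other gives q_U = 553/55 and q_E = 842/55.
Total output Q = 279/11, so price P = 308 - 4·(279/11) = 206.5455.

206.55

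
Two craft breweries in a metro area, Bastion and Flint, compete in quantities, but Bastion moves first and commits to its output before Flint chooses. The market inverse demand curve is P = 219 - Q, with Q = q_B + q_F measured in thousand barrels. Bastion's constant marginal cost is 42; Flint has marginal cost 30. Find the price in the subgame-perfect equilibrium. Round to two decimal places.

Solve by backward induction. Given q_B, the follower Flint maximises π_F = (219 - q_B - q_F)q_F - 30q_F.
Setting the follower's marginal profit to zero, 189 - q_B - 2q_F = 0, i.e. q_F = (189 - q_B)/2.
Bastion substitutes q_F(q_B) into its own profit: π_B = q_B(219 - q_B - (189 - q_B)/2) - 42q_B = (249/2 - (1/2)q_B)q_B - 42q_B.
The leader's first-order condition 165/2 - q_B = 0 yields q_B = 165/2.
Then q_F = (189 - 165/2)/2 = 213/4.
Total output Q = 543/4, so price P = 219 - 543/4 = 333/4.

83.25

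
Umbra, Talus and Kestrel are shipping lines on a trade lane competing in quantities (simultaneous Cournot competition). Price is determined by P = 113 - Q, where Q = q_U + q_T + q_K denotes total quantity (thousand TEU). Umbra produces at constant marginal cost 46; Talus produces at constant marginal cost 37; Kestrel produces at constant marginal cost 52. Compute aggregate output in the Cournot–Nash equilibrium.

51

Umbra's profit: π_U = (113 - Q)q_U - (46q_U). Setting ∂π_U/∂q_U = 0: 67 - 2q_U - (q_T + q_K) = 0.
Talus's first-order condition: 76 - 2q_T - (q_U + q_K) = 0.
Kestrel's first-order condition: 61 - 2q_K - (q_U + q_T) = 0.
Summing all 3 equations gives 204 − 4Q = 0, hence Q = 51.
Back-substituting: q_U = (67 − 51) = 16, q_T = (76 − 51) = 25, q_K = (61 − 51) = 10.
Total output Q = 16 + 25 + 10 = 51.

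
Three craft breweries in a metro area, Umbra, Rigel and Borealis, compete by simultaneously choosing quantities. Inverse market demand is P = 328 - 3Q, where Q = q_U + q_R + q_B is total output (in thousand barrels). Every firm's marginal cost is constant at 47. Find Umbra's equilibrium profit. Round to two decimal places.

1645.02

Each firm earns π_i = (328 - 3Q)q_i - 47q_i.
Setting ∂π_i/∂q_i = 0 with rivals' quantities fixed: 281 - 6q_i - 3·Σ_{j≠i} q_j = 0.
With identical firms every q_j equals q_i, so Σ_{j≠i} q_j = 2q_i and 281 = 12q_i, giving q_i = 281/12.
Price P = 328 - 3·(281/4) = 469/4.
Umbra's profit: (469/4 - 47)·(281/12) = 1645.0208.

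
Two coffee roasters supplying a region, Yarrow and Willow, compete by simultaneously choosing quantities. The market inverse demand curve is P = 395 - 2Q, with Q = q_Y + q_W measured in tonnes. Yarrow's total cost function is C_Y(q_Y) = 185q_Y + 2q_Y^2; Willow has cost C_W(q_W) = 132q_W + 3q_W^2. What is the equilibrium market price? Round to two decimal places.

Yarrow's profit: π_Y = (395 - 2Q)q_Y - (185q_Y + 2q_Y²). Setting ∂π_Y/∂q_Y = 0: 210 - 8q_Y - 2(q_W) = 0.
Willow's first-order condition: 263 - 10q_W - 2(q_Y) = 0.
Best responses: q_Y = (210 - 2q_W)/8, q_W = (263 - 2q_Y)/10.
Solving the pair: q_Y = 787/38, q_W = 421/19.
Total output Q = 1629/38, so price P = 395 - 2·(1629/38) = 309.2632.

309.26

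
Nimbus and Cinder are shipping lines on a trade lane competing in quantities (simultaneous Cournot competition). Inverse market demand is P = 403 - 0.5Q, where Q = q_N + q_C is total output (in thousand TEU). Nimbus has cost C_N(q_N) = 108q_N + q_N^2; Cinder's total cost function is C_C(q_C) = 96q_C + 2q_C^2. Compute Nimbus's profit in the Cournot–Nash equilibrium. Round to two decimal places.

Nimbus's profit: π_N = (403 - 0.5Q)q_N - (108q_N + q_N²). Setting ∂π_N/∂q_N = 0: 295 - 3q_N - (1/2)(q_C) = 0.
Cinder's first-order condition: 307 - 5q_C - (1/2)(q_N) = 0.
So q_N = (295 - (1/2)q_C)/3 and q_C = (307 - (1/2)q_N)/5.
Solving the pair: q_N = 89.5932, q_C = 52.4407.
Price P = 403 - (1/2)·142.0339 = 331.9831.
Nimbus's profit: 331.9831·89.5932 - 108·89.5932 - 89.5932² = 12040.4177.

12040.42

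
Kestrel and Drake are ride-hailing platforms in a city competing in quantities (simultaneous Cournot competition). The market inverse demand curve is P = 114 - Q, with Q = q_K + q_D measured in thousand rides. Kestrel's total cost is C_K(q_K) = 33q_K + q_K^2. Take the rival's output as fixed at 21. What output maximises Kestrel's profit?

15

With the rival's output fixed at 21, Kestrel's profit is π_K = (114 - 21 - q_K)q_K - (33q_K + q_K²) = (93 - q_K)q_K - (33q_K + q_K²).
∂π_K/∂q_K = 60 - 4q_K = 0, so q_K = 15.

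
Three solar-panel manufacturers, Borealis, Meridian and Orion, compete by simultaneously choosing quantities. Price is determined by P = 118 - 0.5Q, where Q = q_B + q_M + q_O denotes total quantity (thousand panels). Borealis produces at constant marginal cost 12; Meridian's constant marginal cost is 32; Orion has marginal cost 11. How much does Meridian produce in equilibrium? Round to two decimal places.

Borealis's profit: π_B = (118 - 0.5Q)q_B - (12q_B). Setting ∂π_B/∂q_B = 0: 106 - q_B - (1/2)(q_M + q_O) = 0.
Meridian's profit: π_M = (118 - 0.5Q)q_M - (32q_M). Setting ∂π_M/∂q_M = 0: 86 - q_M - (1/2)(q_B + q_O) = 0.
Orion's first-order condition: 107 - q_O - (1/2)(q_B + q_M) = 0.
Summing all 3 equations gives 299 − 2Q = 0, hence Q = 299/2.
Back-substituting: q_B = (106 − 299/4)/(1/2) = 125/2, q_M = (86 − 299/4)/(1/2) = 45/2, q_O = (107 − 299/4)/(1/2) = 129/2.

22.50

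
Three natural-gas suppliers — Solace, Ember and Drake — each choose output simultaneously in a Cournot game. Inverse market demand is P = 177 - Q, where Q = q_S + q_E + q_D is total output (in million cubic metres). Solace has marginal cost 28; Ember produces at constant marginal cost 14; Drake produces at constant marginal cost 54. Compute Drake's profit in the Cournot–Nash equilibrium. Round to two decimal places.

Solace's profit: π_S = (177 - Q)q_S - (28q_S). Setting ∂π_S/∂q_S = 0: 149 - 2q_S - (q_E + q_D) = 0.
Ember's first-order condition: 163 - 2q_E - (q_S + q_D) = 0.
Drake's profit: π_D = (177 - Q)q_D - (54q_D). Setting ∂π_D/∂q_D = 0: 123 - 2q_D - (q_S + q_E) = 0.
Adding the 3 first-order conditions: 435 − 4Q = 0, so Q = 435/4.
Back-substituting: q_S = (149 − 435/4) = 161/4, q_E = (163 − 435/4) = 217/4, q_D = (123 − 435/4) = 57/4.
Price P = 177 - 435/4 = 273/4.
Drake's profit: (273/4 - 54)·(57/4) = 203.0625.

203.06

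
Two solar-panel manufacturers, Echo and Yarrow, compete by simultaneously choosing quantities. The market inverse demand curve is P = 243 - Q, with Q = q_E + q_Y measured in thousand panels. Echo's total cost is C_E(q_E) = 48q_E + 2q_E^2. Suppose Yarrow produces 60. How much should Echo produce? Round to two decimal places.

With the rival's output fixed at 60, Echo's profit is π_E = (243 - 60 - q_E)q_E - (48q_E + 2q_E²) = (183 - q_E)q_E - (48q_E + 2q_E²).
∂π_E/∂q_E = 135 - 6q_E = 0, so q_E = 45/2.

22.50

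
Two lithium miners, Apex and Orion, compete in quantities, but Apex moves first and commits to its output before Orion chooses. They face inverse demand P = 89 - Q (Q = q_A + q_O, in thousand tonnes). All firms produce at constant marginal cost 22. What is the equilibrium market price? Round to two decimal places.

The follower Orion best-responds to any q_A: π_O = (89 - Q)q_O - 22q_O.
∂π_O/∂q_O = 67 - q_A - 2q_O = 0 gives the reaction function q_O = (67 - q_A)/2.
The leader anticipates this reaction. Substituting into P = 89 - Q gives P = 111/2 - (1/2)q_A, so π_A = (111/2 - (1/2)q_A)q_A - 22q_A.
Maximising: ∂π_A/∂q_A = 67/2 - q_A = 0, giving q_A = 67/2.
Then q_O = (67 - 67/2)/2 = 67/4.
Total output Q = 201/4, so price P = 89 - 201/4 = 155/4.

38.75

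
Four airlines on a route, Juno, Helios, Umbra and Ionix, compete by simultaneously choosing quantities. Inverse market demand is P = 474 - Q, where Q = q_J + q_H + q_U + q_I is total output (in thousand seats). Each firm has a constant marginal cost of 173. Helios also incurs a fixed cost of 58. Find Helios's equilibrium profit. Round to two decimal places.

Each firm earns π_i = (474 - Q)q_i - 173q_i.
First-order condition (treating rivals' output as given): 301 - 2q_i - Σ_{j≠i} q_j = 0.
With identical firms every q_j equals q_i, so Σ_{j≠i} q_j = 3q_i and 301 = 5q_i, giving q_i = 301/5.
Price P = 474 - 1204/5 = 1166/5.
Helios's profit: (1166/5 - 173)·(301/5) - 58 = 3566.0400.

3566.04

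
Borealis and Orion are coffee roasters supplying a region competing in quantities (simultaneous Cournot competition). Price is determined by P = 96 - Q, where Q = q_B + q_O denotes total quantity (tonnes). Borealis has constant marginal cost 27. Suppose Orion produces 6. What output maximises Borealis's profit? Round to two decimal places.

With the rival's output fixed at 6, Borealis's profit is π_B = (96 - 6 - q_B)q_B - (27q_B) = (90 - q_B)q_B - (27q_B).
∂π_B/∂q_B = 63 - 2q_B = 0, so q_B = 63/2.

31.50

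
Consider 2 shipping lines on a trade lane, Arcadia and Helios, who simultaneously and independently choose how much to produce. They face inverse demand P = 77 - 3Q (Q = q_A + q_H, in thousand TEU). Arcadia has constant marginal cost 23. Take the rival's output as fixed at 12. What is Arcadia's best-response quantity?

3

With the rival's output fixed at 12, Arcadia's profit is π_A = (77 - 3·12 - 3q_A)q_A - (23q_A) = (41 - 3q_A)q_A - (23q_A).
∂π_A/∂q_A = 18 - 6q_A = 0, so q_A = 3.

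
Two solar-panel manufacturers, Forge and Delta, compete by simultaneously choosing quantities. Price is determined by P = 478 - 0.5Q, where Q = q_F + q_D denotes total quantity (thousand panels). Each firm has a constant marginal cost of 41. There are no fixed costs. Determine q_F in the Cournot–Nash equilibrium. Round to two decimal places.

291.33

A representative firm's profit is π_i = q_i(478 - 0.5Q) - 41q_i.
Setting ∂π_i/∂q_i = 0 with rivals' quantities fixed: 437 - q_i - (1/2)q_j = 0.
By symmetry each firm produces the same amount; substituting q_j = q_i yields q_i = 437/(3/2) = 874/3.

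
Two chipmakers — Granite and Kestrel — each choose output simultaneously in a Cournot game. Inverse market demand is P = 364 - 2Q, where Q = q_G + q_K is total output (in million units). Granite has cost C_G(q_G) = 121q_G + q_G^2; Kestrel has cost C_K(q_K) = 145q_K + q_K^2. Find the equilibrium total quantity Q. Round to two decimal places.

Granite's profit: π_G = (364 - 2Q)q_G - (121q_G + q_G²). Setting ∂π_G/∂q_G = 0: 243 - 6q_G - 2(q_K) = 0.
Kestrel's first-order condition: 219 - 6q_K - 2(q_G) = 0.
Rearranging gives the reaction functions q_G = (243 - 2q_K)/6 and q_K = (219 - 2q_G)/6.
Solving the pair: q_G = 255/8, q_K = 207/8.
Total output Q = 255/8 + 207/8 = 231/4.

57.75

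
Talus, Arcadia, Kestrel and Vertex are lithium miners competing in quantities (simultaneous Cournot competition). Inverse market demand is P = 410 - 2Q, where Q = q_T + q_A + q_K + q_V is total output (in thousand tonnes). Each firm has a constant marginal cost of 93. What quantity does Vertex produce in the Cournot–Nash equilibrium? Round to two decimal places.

A representative firm's profit is π_i = q_i(410 - 2Q) - 93q_i.
Setting ∂π_i/∂q_i = 0 with rivals' quantities fixed: 317 - 4q_i - 2·Σ_{j≠i} q_j = 0.
By symmetry each firm produces the same amount; substituting Σ_{j≠i} q_j = 3q_i yields q_i = 317/10.

31.70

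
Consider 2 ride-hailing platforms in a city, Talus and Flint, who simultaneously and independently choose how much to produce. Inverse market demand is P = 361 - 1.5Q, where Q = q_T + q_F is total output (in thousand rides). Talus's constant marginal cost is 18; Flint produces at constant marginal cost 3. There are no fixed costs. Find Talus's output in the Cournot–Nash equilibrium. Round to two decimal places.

Talus's profit: π_T = (361 - 1.5Q)q_T - (18q_T). Setting ∂π_T/∂q_T = 0: 343 - 3q_T - (3/2)(q_F) = 0.
Flint's first-order condition: 358 - 3q_F - (3/2)(q_T) = 0.
Rearranging gives the reaction functions q_T = (343 - (3/2)q_F)/3 and q_F = (358 - (3/2)q_T)/3.
Substituting one into the other gives q_T = 656/9 and q_F = 746/9.

72.89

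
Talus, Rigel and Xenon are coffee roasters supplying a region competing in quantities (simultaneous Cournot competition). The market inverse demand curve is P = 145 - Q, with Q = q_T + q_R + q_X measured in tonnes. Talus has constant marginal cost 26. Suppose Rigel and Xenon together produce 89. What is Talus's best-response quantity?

With rivals' combined output fixed at 89, Talus's profit is π_T = (145 - 89 - q_T)q_T - (26q_T) = (56 - q_T)q_T - (26q_T).
∂π_T/∂q_T = 30 - 2q_T = 0, so q_T = 15.

15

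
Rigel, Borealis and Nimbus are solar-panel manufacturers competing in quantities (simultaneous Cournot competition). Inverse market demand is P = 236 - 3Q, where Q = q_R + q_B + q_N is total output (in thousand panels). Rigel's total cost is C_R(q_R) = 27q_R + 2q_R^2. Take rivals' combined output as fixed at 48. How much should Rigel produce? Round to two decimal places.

With rivals' combined output fixed at 48, Rigel's profit is π_R = (236 - 3·48 - 3q_R)q_R - (27q_R + 2q_R²) = (92 - 3q_R)q_R - (27q_R + 2q_R²).
∂π_R/∂q_R = 65 - 10q_R = 0, so q_R = 13/2.

6.50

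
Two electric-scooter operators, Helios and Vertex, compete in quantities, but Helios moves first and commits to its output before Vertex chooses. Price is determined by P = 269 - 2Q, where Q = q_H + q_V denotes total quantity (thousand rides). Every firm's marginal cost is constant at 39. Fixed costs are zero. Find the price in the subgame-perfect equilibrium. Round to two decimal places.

The follower Vertex best-responds to any q_H: π_V = (269 - 2Q)q_V - 39q_V.
Follower FOC: 230 - 2q_H - 4q_V = 0, so q_V(q_H) = (230 - 2q_H)/4.
Helios substitutes q_V(q_H) into its own profit: π_H = q_H(269 - 2q_H - (230 - 2q_H)/2) - 39q_H = (154 - q_H)q_H - 39q_H.
Leader FOC: 115 - 2q_H = 0, so q_H = 115/2.
Then q_V = (230 - 2·(115/2))/4 = 115/4.
Total output Q = 345/4, so price P = 269 - 2·(345/4) = 193/2.

96.50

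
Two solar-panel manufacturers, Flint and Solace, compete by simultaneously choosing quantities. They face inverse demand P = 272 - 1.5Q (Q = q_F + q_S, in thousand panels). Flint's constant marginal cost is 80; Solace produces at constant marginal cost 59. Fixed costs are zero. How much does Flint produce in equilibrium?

38

Flint's profit: π_F = (272 - 1.5Q)q_F - (80q_F). Setting ∂π_F/∂q_F = 0: 192 - 3q_F - (3/2)(q_S) = 0.
Solace's profit: π_S = (272 - 1.5Q)q_S - (59q_S). Setting ∂π_S/∂q_S = 0: 213 - 3q_S - (3/2)(q_F) = 0.
Rearranging gives the reaction functions q_F = (192 - (3/2)q_S)/3 and q_S = (213 - (3/2)q_F)/3.
Solving the pair: q_F = 38, q_S = 52.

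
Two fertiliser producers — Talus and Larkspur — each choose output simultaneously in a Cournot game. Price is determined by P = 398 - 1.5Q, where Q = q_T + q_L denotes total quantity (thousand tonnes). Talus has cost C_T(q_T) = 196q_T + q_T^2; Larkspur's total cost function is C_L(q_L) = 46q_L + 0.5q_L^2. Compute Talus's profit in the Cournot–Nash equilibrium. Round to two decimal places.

622.10

Talus's profit: π_T = (398 - 1.5Q)q_T - (196q_T + q_T²). Setting ∂π_T/∂q_T = 0: 202 - 5q_T - (3/2)(q_L) = 0.
Larkspur's first-order condition: 352 - 4q_L - (3/2)(q_T) = 0.
Best responses: q_T = (202 - (3/2)q_L)/5, q_L = (352 - (3/2)q_T)/4.
Solving the pair: q_T = 1120/71, q_L = 82.0845.
Price P = 398 - (3/2)·97.8592 = 251.2113.
Talus's profit: 251.2113·(1120/71) - 196·(1120/71) - (1120/71)² = 622.0988.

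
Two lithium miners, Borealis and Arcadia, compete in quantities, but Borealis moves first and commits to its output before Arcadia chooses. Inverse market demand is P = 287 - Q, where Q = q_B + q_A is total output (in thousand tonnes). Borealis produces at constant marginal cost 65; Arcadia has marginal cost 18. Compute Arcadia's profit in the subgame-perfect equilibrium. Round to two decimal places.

8235.56

The follower Arcadia best-responds to any q_B: π_A = (287 - Q)q_A - 18q_A.
Setting the follower's marginal profit to zero, 269 - q_B - 2q_A = 0, i.e. q_A = (269 - q_B)/2.
The leader anticipates this reaction. Substituting into P = 287 - Q gives P = 305/2 - (1/2)q_B, so π_B = (305/2 - (1/2)q_B)q_B - 65q_B.
Leader FOC: 175/2 - q_B = 0, so q_B = 175/2.
Then q_A = (269 - 175/2)/2 = 363/4.
Price P = 287 - 713/4 = 435/4.
Arcadia's profit: (435/4 - 18)·(363/4) = 8235.5625.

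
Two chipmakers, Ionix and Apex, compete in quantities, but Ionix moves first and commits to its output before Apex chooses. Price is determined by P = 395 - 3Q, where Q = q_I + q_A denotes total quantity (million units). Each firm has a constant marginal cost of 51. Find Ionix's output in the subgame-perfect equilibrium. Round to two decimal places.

Solve by backward induction. Given q_I, the follower Apex maximises π_A = (395 - 3q_I - 3q_A)q_A - 51q_A.
∂π_A/∂q_A = 344 - 3q_I - 6q_A = 0 gives the reaction function q_A = (344 - 3q_I)/6.
Ionix substitutes q_A(q_I) into its own profit: π_I = q_I(395 - 3q_I - (344 - 3q_I)/2) - 51q_I = (223 - (3/2)q_I)q_I - 51q_I.
The leader's first-order condition 172 - 3q_I = 0 yields q_I = 172/3.
Then q_A = (344 - 3·(172/3))/6 = 86/3.

57.33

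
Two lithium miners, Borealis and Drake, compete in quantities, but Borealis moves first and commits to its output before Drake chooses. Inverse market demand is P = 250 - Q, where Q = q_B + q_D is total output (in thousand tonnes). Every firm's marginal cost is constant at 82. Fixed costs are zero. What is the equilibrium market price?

The follower Drake best-responds to any q_B: π_D = (250 - Q)q_D - 82q_D.
Follower FOC: 168 - q_B - 2q_D = 0, so q_D(q_B) = (168 - q_B)/2.
The leader anticipates this reaction. Substituting into P = 250 - Q gives P = 166 - (1/2)q_B, so π_B = (166 - (1/2)q_B)q_B - 82q_B.
Maximising: ∂π_B/∂q_B = 84 - q_B = 0, giving q_B = 84.
Then q_D = (168 - 84)/2 = 42.
Total output Q = 126, so price P = 250 - 126 = 124.

124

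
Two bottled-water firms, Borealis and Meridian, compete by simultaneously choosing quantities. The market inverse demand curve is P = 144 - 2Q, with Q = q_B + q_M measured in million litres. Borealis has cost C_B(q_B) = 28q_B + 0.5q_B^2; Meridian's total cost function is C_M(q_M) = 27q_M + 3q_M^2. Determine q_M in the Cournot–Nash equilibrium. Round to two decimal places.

7.67

Borealis's profit: π_B = (144 - 2Q)q_B - (28q_B + (1/2)q_B²). Setting ∂π_B/∂q_B = 0: 116 - 5q_B - 2(q_M) = 0.
Meridian's profit: π_M = (144 - 2Q)q_M - (27q_M + 3q_M²). Setting ∂π_M/∂q_M = 0: 117 - 10q_M - 2(q_B) = 0.
Rearranging gives the reaction functions q_B = (116 - 2q_M)/5 and q_M = (117 - 2q_B)/10.
Substituting one into the other gives q_B = 463/23 and q_M = 353/46.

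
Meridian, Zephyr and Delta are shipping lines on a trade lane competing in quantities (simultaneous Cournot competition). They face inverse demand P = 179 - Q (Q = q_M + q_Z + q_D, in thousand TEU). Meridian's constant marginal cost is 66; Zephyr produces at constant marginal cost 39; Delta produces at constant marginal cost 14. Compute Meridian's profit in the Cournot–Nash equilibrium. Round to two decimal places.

72.25

Meridian's profit: π_M = (179 - Q)q_M - (66q_M). Setting ∂π_M/∂q_M = 0: 113 - 2q_M - (q_Z + q_D) = 0.
Zephyr's profit: π_Z = (179 - Q)q_Z - (39q_Z). Setting ∂π_Z/∂q_Z = 0: 140 - 2q_Z - (q_M + q_D) = 0.
Delta's profit: π_D = (179 - Q)q_D - (14q_D). Setting ∂π_D/∂q_D = 0: 165 - 2q_D - (q_M + q_Z) = 0.
Adding the 3 first-order conditions: 418 − 4Q = 0, so Q = 209/2.
Back-substituting: q_M = (113 − 209/2) = 17/2, q_Z = (140 − 209/2) = 71/2, q_D = (165 − 209/2) = 121/2.
Price P = 179 - 209/2 = 149/2.
Meridian's profit: (149/2 - 66)·(17/2) = 289/4.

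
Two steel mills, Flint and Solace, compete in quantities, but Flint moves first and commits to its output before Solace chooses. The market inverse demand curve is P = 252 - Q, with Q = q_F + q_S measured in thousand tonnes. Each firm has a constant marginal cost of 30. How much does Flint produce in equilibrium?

Solve by backward induction. Given q_F, the follower Solace maximises π_S = (252 - q_F - q_S)q_S - 30q_S.
Follower FOC: 222 - q_F - 2q_S = 0, so q_S(q_F) = (222 - q_F)/2.
The leader anticipates this reaction. Substituting into P = 252 - Q gives P = 141 - (1/2)q_F, so π_F = (141 - (1/2)q_F)q_F - 30q_F.
Leader FOC: 111 - q_F = 0, so q_F = 111.
Then q_S = (222 - 111)/2 = 111/2.

111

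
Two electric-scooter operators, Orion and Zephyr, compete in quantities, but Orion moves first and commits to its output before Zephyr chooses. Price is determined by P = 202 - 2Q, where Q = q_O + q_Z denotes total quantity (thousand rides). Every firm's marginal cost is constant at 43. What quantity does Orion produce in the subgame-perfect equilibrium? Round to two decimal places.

39.75

The follower Zephyr best-responds to any q_O: π_Z = (202 - 2Q)q_Z - 43q_Z.
Follower FOC: 159 - 2q_O - 4q_Z = 0, so q_Z(q_O) = (159 - 2q_O)/4.
The leader anticipates this reaction. Substituting into P = 202 - 2Q gives P = 245/2 - q_O, so π_O = (245/2 - q_O)q_O - 43q_O.
Leader FOC: 159/2 - 2q_O = 0, so q_O = 159/4.
Then q_Z = (159 - 2·(159/4))/4 = 159/8.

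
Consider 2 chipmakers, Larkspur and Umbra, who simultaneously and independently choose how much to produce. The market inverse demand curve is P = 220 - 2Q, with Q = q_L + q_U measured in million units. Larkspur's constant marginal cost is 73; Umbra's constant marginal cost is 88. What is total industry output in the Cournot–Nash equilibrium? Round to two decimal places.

Larkspur's profit: π_L = (220 - 2Q)q_L - (73q_L). Setting ∂π_L/∂q_L = 0: 147 - 4q_L - 2(q_U) = 0.
Umbra's first-order condition: 132 - 4q_U - 2(q_L) = 0.
So q_L = (147 - 2q_U)/4 and q_U = (132 - 2q_L)/4.
Solving the pair: q_L = 27, q_U = 39/2.
Total output Q = 27 + 39/2 = 93/2.

46.50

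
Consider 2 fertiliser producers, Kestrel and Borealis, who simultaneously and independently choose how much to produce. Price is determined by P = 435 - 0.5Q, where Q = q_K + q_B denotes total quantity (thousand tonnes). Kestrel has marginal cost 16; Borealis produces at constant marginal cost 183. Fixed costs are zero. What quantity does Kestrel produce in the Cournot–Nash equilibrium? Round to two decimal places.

Kestrel's profit: π_K = (435 - 0.5Q)q_K - (16q_K). Setting ∂π_K/∂q_K = 0: 419 - q_K - (1/2)(q_B) = 0.
Borealis's profit: π_B = (435 - 0.5Q)q_B - (183q_B). Setting ∂π_B/∂q_B = 0: 252 - q_B - (1/2)(q_K) = 0.
Best responses: q_K = (419 - (1/2)q_B), q_B = (252 - (1/2)q_K).
Substituting one into the other gives q_K = 1172/3 and q_B = 170/3.

390.67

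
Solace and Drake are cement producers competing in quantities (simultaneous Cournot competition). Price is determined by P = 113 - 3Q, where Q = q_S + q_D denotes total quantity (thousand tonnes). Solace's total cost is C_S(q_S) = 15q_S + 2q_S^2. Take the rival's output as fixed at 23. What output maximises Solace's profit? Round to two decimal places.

2.90

With the rival's output fixed at 23, Solace's profit is π_S = (113 - 3·23 - 3q_S)q_S - (15q_S + 2q_S²) = (44 - 3q_S)q_S - (15q_S + 2q_S²).
∂π_S/∂q_S = 29 - 10q_S = 0, so q_S = 29/10.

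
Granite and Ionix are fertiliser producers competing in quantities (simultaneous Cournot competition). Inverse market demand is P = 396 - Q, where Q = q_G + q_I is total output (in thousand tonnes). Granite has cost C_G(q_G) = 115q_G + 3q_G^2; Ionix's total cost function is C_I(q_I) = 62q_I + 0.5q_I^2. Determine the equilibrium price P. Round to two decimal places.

269.91

Granite's profit: π_G = (396 - Q)q_G - (115q_G + 3q_G²). Setting ∂π_G/∂q_G = 0: 281 - 8q_G - (q_I) = 0.
Ionix's profit: π_I = (396 - Q)q_I - (62q_I + (1/2)q_I²). Setting ∂π_I/∂q_I = 0: 334 - 3q_I - (q_G) = 0.
Rearranging gives the reaction functions q_G = (281 - q_I)/8 and q_I = (334 - q_G)/3.
Solving the pair: q_G = 509/23, q_I = 103.9565.
Total output Q = 126.0870, so price P = 396 - 126.0870 = 269.9130.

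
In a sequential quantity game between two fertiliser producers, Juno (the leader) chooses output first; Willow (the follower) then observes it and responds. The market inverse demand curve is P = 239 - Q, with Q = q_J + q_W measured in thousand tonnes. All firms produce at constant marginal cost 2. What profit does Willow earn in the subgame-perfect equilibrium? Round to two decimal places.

3510.56

The follower Willow best-responds to any q_J: π_W = (239 - Q)q_W - 2q_W.
Setting the follower's marginal profit to zero, 237 - q_J - 2q_W = 0, i.e. q_W = (237 - q_J)/2.
Juno substitutes q_W(q_J) into its own profit: π_J = q_J(239 - q_J - (237 - q_J)/2) - 2q_J = (241/2 - (1/2)q_J)q_J - 2q_J.
Maximising: ∂π_J/∂q_J = 237/2 - q_J = 0, giving q_J = 237/2.
Then q_W = (237 - 237/2)/2 = 237/4.
Price P = 239 - 711/4 = 245/4.
Willow's profit: (245/4 - 2)·(237/4) = 3510.5625.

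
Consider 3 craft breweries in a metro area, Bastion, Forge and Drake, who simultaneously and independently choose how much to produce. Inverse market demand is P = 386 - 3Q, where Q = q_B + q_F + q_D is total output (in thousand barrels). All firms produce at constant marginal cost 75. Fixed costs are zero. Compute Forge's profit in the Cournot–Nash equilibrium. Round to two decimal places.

A representative firm's profit is π_i = q_i(386 - 3Q) - 75q_i.
First-order condition (treating rivals' output as given): 311 - 6q_i - 3·Σ_{j≠i} q_j = 0.
By symmetry each firm produces the same amount; substituting Σ_{j≠i} q_j = 2q_i yields q_i = 311/12.
Price P = 386 - 3·(311/4) = 611/4.
Forge's profit: (611/4 - 75)·(311/12) = 2015.0208.

2015.02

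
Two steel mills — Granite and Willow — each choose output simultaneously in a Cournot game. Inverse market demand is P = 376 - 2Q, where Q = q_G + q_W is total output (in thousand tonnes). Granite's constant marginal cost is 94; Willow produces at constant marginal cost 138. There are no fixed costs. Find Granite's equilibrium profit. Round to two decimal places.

5904.22

Granite's profit: π_G = (376 - 2Q)q_G - (94q_G). Setting ∂π_G/∂q_G = 0: 282 - 4q_G - 2(q_W) = 0.
Willow's profit: π_W = (376 - 2Q)q_W - (138q_W). Setting ∂π_W/∂q_W = 0: 238 - 4q_W - 2(q_G) = 0.
Rearranging gives the reaction functions q_G = (282 - 2q_W)/4 and q_W = (238 - 2q_G)/4.
Substituting one into the other gives q_G = 163/3 and q_W = 97/3.
Price P = 376 - 2·(260/3) = 608/3.
Granite's profit: (608/3 - 94)·(163/3) = 5904.2222.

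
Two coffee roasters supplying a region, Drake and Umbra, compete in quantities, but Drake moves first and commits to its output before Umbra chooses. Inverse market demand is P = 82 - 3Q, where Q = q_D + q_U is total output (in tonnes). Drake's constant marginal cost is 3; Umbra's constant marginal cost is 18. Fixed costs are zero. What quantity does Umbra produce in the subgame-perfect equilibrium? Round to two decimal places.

Solve by backward induction. Given q_D, the follower Umbra maximises π_U = (82 - 3q_D - 3q_U)q_U - 18q_U.
∂π_U/∂q_U = 64 - 3q_D - 6q_U = 0 gives the reaction function q_U = (64 - 3q_D)/6.
Drake substitutes q_U(q_D) into its own profit: π_D = q_D(82 - 3q_D - (64 - 3q_D)/2) - 3q_D = (50 - (3/2)q_D)q_D - 3q_D.
Maximising: ∂π_D/∂q_D = 47 - 3q_D = 0, giving q_D = 47/3.
Then q_U = (64 - 3·(47/3))/6 = 17/6.

2.83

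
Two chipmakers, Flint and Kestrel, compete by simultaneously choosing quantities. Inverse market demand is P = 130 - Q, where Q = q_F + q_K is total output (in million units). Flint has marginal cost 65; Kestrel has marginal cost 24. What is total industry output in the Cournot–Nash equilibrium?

Flint's profit: π_F = (130 - Q)q_F - (65q_F). Setting ∂π_F/∂q_F = 0: 65 - 2q_F - (q_K) = 0.
Kestrel's first-order condition: 106 - 2q_K - (q_F) = 0.
So q_F = (65 - q_K)/2 and q_K = (106 - q_F)/2.
Substituting one into the other gives q_F = 8 and q_K = 49.
Total output Q = 8 + 49 = 57.

57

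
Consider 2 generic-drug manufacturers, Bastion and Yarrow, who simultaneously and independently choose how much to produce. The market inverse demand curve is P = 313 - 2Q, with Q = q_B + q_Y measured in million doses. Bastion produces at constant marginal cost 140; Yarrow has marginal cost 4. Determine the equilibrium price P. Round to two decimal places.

152.33

Bastion's profit: π_B = (313 - 2Q)q_B - (140q_B). Setting ∂π_B/∂q_B = 0: 173 - 4q_B - 2(q_Y) = 0.
Yarrow's profit: π_Y = (313 - 2Q)q_Y - (4q_Y). Setting ∂π_Y/∂q_Y = 0: 309 - 4q_Y - 2(q_B) = 0.
So q_B = (173 - 2q_Y)/4 and q_Y = (309 - 2q_B)/4.
Solving the pair: q_B = 37/6, q_Y = 445/6.
Total output Q = 241/3, so price P = 313 - 2·(241/3) = 457/3.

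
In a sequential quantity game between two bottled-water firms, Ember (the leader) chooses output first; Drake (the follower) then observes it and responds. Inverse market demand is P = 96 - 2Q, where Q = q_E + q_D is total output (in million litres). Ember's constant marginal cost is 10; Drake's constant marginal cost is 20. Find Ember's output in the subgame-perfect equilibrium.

The follower Drake best-responds to any q_E: π_D = (96 - 2Q)q_D - 20q_D.
Setting the follower's marginal profit to zero, 76 - 2q_E - 4q_D = 0, i.e. q_D = (76 - 2q_E)/4.
Ember substitutes q_D(q_E) into its own profit: π_E = q_E(96 - 2q_E - (76 - 2q_E)/2) - 10q_E = (58 - q_E)q_E - 10q_E.
Leader FOC: 48 - 2q_E = 0, so q_E = 24.
Then q_D = (76 - 2·24)/4 = 7.

24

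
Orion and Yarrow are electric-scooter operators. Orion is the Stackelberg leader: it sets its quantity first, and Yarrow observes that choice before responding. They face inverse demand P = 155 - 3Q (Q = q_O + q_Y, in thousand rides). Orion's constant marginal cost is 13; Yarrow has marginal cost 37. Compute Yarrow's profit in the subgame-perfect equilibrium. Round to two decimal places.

102.08

The follower Yarrow best-responds to any q_O: π_Y = (155 - 3Q)q_Y - 37q_Y.
Setting the follower's marginal profit to zero, 118 - 3q_O - 6q_Y = 0, i.e. q_Y = (118 - 3q_O)/6.
The leader anticipates this reaction. Substituting into P = 155 - 3Q gives P = 96 - (3/2)q_O, so π_O = (96 - (3/2)q_O)q_O - 13q_O.
The leader's first-order condition 83 - 3q_O = 0 yields q_O = 83/3.
Then q_Y = (118 - 3·(83/3))/6 = 35/6.
Price P = 155 - 3·(67/2) = 109/2.
Yarrow's profit: (109/2 - 37)·(35/6) = 1225/12.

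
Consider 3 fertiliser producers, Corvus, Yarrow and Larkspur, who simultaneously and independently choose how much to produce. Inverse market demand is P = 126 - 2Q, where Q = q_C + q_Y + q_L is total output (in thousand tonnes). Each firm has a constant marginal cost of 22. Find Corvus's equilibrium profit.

338

Each firm earns π_i = (126 - 2Q)q_i - 22q_i.
Setting ∂π_i/∂q_i = 0 with rivals' quantities fixed: 104 - 4q_i - 2·Σ_{j≠i} q_j = 0.
By symmetry each firm produces the same amount; substituting Σ_{j≠i} q_j = 2q_i yields q_i = 104/8 = 13.
Price P = 126 - 2·39 = 48.
Corvus's profit: (48 - 22)·13 = 338.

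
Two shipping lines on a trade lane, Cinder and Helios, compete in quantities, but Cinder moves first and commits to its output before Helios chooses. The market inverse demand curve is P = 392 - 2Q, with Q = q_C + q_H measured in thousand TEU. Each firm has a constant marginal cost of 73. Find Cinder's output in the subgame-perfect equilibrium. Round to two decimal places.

79.75

Solve by backward induction. Given q_C, the follower Helios maximises π_H = (392 - 2q_C - 2q_H)q_H - 73q_H.
∂π_H/∂q_H = 319 - 2q_C - 4q_H = 0 gives the reaction function q_H = (319 - 2q_C)/4.
Cinder substitutes q_H(q_C) into its own profit: π_C = q_C(392 - 2q_C - (319 - 2q_C)/2) - 73q_C = (465/2 - q_C)q_C - 73q_C.
Leader FOC: 319/2 - 2q_C = 0, so q_C = 319/4.
Then q_H = (319 - 2·(319/4))/4 = 319/8.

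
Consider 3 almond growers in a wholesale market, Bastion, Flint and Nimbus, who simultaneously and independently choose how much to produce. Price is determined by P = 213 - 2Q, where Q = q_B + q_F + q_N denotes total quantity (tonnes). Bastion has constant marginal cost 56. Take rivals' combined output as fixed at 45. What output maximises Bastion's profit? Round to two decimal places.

16.75

With rivals' combined output fixed at 45, Bastion's profit is π_B = (213 - 2·45 - 2q_B)q_B - (56q_B) = (123 - 2q_B)q_B - (56q_B).
∂π_B/∂q_B = 67 - 4q_B = 0, so q_B = 67/4.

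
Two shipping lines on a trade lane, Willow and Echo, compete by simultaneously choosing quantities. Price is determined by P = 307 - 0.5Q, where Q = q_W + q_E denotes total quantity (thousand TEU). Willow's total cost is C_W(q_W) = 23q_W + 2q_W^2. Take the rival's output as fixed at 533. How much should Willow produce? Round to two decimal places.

With the rival's output fixed at 533, Willow's profit is π_W = (307 - (1/2)·533 - (1/2)q_W)q_W - (23q_W + 2q_W²) = (81/2 - (1/2)q_W)q_W - (23q_W + 2q_W²).
∂π_W/∂q_W = 35/2 - 5q_W = 0, so q_W = 7/2.

3.50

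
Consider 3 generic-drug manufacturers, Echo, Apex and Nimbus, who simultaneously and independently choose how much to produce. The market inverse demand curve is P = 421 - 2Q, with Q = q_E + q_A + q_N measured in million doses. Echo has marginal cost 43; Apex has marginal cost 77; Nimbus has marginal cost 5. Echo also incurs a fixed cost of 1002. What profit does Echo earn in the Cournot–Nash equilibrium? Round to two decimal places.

3369.13

Echo's profit: π_E = (421 - 2Q)q_E - (43q_E). Setting ∂π_E/∂q_E = 0: 378 - 4q_E - 2(q_A + q_N) = 0.
Apex's first-order condition: 344 - 4q_A - 2(q_E + q_N) = 0.
Nimbus's first-order condition: 416 - 4q_N - 2(q_E + q_A) = 0.
Summing all 3 equations gives 1138 − 8Q = 0, hence Q = 569/4.
Back-substituting: q_E = (378 − 569/2)/2 = 187/4, q_A = (344 − 569/2)/2 = 119/4, q_N = (416 − 569/2)/2 = 263/4.
Price P = 421 - 2·(569/4) = 273/2.
Echo's profit: (273/2 - 43)·(187/4) - 1002 = 3369.1250.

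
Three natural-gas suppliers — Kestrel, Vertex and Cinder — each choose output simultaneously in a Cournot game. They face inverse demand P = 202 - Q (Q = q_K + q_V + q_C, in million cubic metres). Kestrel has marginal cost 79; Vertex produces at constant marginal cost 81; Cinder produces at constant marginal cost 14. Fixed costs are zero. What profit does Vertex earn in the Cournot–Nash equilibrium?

169

Kestrel's profit: π_K = (202 - Q)q_K - (79q_K). Setting ∂π_K/∂q_K = 0: 123 - 2q_K - (q_V + q_C) = 0.
Vertex's profit: π_V = (202 - Q)q_V - (81q_V). Setting ∂π_V/∂q_V = 0: 121 - 2q_V - (q_K + q_C) = 0.
Cinder's profit: π_C = (202 - Q)q_C - (14q_C). Setting ∂π_C/∂q_C = 0: 188 - 2q_C - (q_K + q_V) = 0.
Summing all 3 equations gives 432 − 4Q = 0, hence Q = 108.
Back-substituting: q_K = (123 − 108) = 15, q_V = (121 − 108) = 13, q_C = (188 − 108) = 80.
Price P = 202 - 108 = 94.
Vertex's profit: (94 - 81)·13 = 169.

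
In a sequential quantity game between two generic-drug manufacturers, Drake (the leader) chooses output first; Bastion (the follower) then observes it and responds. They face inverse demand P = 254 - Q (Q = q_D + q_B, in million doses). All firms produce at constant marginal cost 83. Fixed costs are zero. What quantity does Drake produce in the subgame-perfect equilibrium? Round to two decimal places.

85.50

Solve by backward induction. Given q_D, the follower Bastion maximises π_B = (254 - q_D - q_B)q_B - 83q_B.
∂π_B/∂q_B = 171 - q_D - 2q_B = 0 gives the reaction function q_B = (171 - q_D)/2.
The leader anticipates this reaction. Substituting into P = 254 - Q gives P = 337/2 - (1/2)q_D, so π_D = (337/2 - (1/2)q_D)q_D - 83q_D.
Leader FOC: 171/2 - q_D = 0, so q_D = 171/2.
Then q_B = (171 - 171/2)/2 = 171/4.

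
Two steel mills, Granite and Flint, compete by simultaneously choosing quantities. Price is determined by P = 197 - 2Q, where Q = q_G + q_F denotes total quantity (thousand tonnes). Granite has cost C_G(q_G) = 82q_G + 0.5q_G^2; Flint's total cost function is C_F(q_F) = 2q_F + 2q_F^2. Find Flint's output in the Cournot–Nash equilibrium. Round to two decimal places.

20.69

Granite's profit: π_G = (197 - 2Q)q_G - (82q_G + (1/2)q_G²). Setting ∂π_G/∂q_G = 0: 115 - 5q_G - 2(q_F) = 0.
Flint's profit: π_F = (197 - 2Q)q_F - (2q_F + 2q_F²). Setting ∂π_F/∂q_F = 0: 195 - 8q_F - 2(q_G) = 0.
Best responses: q_G = (115 - 2q_F)/5, q_F = (195 - 2q_G)/8.
Solving the pair: q_G = 265/18, q_F = 745/36.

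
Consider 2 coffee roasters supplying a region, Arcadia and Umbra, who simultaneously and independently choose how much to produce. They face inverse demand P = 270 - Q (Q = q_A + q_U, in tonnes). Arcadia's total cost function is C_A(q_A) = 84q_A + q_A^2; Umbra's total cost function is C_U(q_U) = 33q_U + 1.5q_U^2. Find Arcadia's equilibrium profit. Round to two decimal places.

Arcadia's profit: π_A = (270 - Q)q_A - (84q_A + q_A²). Setting ∂π_A/∂q_A = 0: 186 - 4q_A - (q_U) = 0.
Umbra's profit: π_U = (270 - Q)q_U - (33q_U + (3/2)q_U²). Setting ∂π_U/∂q_U = 0: 237 - 5q_U - (q_A) = 0.
Rearranging gives the reaction functions q_A = (186 - q_U)/4 and q_U = (237 - q_A)/5.
Solving the pair: q_A = 693/19, q_U = 762/19.
Price P = 270 - 1455/19 = 193.4211.
Arcadia's profit: 193.4211·(693/19) - 84·(693/19) - (693/19)² = 2660.6593.

2660.66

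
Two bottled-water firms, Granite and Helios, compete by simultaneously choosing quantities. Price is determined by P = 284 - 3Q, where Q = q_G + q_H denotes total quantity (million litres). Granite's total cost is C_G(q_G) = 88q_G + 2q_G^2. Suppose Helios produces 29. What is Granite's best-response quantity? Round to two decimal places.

With the rival's output fixed at 29, Granite's profit is π_G = (284 - 3·29 - 3q_G)q_G - (88q_G + 2q_G²) = (197 - 3q_G)q_G - (88q_G + 2q_G²).
∂π_G/∂q_G = 109 - 10q_G = 0, so q_G = 109/10.

10.90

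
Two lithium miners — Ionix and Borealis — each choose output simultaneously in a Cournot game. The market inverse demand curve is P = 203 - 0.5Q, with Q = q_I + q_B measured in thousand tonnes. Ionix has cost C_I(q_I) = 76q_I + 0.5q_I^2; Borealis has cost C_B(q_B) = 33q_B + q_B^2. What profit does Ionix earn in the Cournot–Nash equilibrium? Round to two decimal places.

Ionix's profit: π_I = (203 - 0.5Q)q_I - (76q_I + (1/2)q_I²). Setting ∂π_I/∂q_I = 0: 127 - 2q_I - (1/2)(q_B) = 0.
Borealis's profit: π_B = (203 - 0.5Q)q_B - (33q_B + q_B²). Setting ∂π_B/∂q_B = 0: 170 - 3q_B - (1/2)(q_I) = 0.
So q_I = (127 - (1/2)q_B)/2 and q_B = (170 - (1/2)q_I)/3.
Solving the pair: q_I = 1184/23, q_B = 1106/23.
Price P = 203 - (1/2)·99.5652 = 153.2174.
Ionix's profit: 153.2174·(1184/23) - 76·(1184/23) - (1/2)(1184/23)² = 2650.0113.

2650.01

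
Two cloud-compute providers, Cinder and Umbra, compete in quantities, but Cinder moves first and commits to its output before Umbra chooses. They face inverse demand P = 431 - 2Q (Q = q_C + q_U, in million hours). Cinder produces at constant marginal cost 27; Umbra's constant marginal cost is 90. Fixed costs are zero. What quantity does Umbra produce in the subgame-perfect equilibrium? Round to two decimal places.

Solve by backward induction. Given q_C, the follower Umbra maximises π_U = (431 - 2q_C - 2q_U)q_U - 90q_U.
Follower FOC: 341 - 2q_C - 4q_U = 0, so q_U(q_C) = (341 - 2q_C)/4.
The leader anticipates this reaction. Substituting into P = 431 - 2Q gives P = 521/2 - q_C, so π_C = (521/2 - q_C)q_C - 27q_C.
Leader FOC: 467/2 - 2q_C = 0, so q_C = 467/4.
Then q_U = (341 - 2·(467/4))/4 = 215/8.

26.88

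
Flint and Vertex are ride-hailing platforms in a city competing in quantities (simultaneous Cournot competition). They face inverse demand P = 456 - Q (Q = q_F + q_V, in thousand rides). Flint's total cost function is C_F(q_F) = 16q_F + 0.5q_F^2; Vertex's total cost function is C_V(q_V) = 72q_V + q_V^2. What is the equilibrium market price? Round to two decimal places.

Flint's profit: π_F = (456 - Q)q_F - (16q_F + (1/2)q_F²). Setting ∂π_F/∂q_F = 0: 440 - 3q_F - (q_V) = 0.
Vertex's profit: π_V = (456 - Q)q_V - (72q_V + q_V²). Setting ∂π_V/∂q_V = 0: 384 - 4q_V - (q_F) = 0.
So q_F = (440 - q_V)/3 and q_V = (384 - q_F)/4.
Substituting one into the other gives q_F = 1376/11 and q_V = 712/11.
Total output Q = 189.8182, so price P = 456 - 189.8182 = 266.1818.

266.18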